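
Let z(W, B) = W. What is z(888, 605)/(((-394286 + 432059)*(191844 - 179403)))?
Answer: 296/156644631 ≈ 1.8896e-6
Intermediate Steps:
z(888, 605)/(((-394286 + 432059)*(191844 - 179403))) = 888/(((-394286 + 432059)*(191844 - 179403))) = 888/((37773*12441)) = 888/469933893 = 888*(1/469933893) = 296/156644631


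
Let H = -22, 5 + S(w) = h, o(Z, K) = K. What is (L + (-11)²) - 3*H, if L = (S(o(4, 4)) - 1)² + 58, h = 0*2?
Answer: 281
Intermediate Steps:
h = 0
S(w) = -5 (S(w) = -5 + 0 = -5)
L = 94 (L = (-5 - 1)² + 58 = (-6)² + 58 = 36 + 58 = 94)
(L + (-11)²) - 3*H = (94 + (-11)²) - 3*(-22) = (94 + 121) + 66 = 215 + 66 = 281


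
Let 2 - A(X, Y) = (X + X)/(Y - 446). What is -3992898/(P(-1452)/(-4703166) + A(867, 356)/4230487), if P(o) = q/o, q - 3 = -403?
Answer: -10299531786357759698610/12815875781 ≈ -8.0365e+11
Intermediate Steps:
q = -400 (q = 3 - 403 = -400)
P(o) = -400/o
A(X, Y) = 2 - 2*X/(-446 + Y) (A(X, Y) = 2 - (X + X)/(Y - 446) = 2 - 2*X/(-446 + Y))
-3992898/(P(-1452)/(-4703166) + A(867, 356)/4230487) = -3992898/(-400/(-1452)/(-4703166) + (2*(-446 + 356 - 1*867)/(-446 + 356))/4230487) = -3992898/(-400*(-1/1452)*(-1/4703166) + (2*(-446 + 356 - 867)/(-90))*(1/4230487)) = -3992898/((100/363)*(-1/4703166) + (2*(-1/90)*(-957))*(1/4230487)) = -3992898/(-50/853624629 + (319/15)*(1/4230487)) = -3992898/(-50/853624629 + 319/63457305) = -3992898/89711130467/18056239479321615 = -3992898*18056239479321615/89711130467 = -10299531786357759698610/12815875781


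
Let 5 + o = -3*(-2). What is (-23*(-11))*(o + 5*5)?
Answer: 6578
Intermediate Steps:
o = 1 (o = -5 - 3*(-2) = -5 + 6 = 1)
(-23*(-11))*(o + 5*5) = (-23*(-11))*(1 + 5*5) = 253*(1 + 25) = 253*26 = 6578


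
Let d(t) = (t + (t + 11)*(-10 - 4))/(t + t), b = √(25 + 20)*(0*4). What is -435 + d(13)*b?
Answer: -435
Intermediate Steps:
b = 0 (b = √45*0 = (3*√5)*0 = 0)
d(t) = (-154 - 13*t)/(2*t) (d(t) = (t + (11 + t)*(-14))/((2*t)) = (t + (-154 - 14*t))*(1/(2*t)) = (-154 - 13*t)*(1/(2*t)) = (-154 - 13*t)/(2*t))
-435 + d(13)*b = -435 + (-13/2 - 77/13)*0 = -435 - 323/26*0 = -435 + 0 = -435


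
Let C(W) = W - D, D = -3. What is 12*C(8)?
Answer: 132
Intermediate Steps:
C(W) = 3 + W (C(W) = W - 1*(-3) = W + 3 = 3 + W)
12*C(8) = 12*(3 + 8) = 12*11 = 132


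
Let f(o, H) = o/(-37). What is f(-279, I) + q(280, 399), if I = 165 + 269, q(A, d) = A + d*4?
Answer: 69691/37 ≈ 1883.5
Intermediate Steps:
q(A, d) = A + 4*d
I = 434
f(o, H) = -o/37 (f(o, H) = o*(-1/37) = -o/37)
f(-279, I) + q(280, 399) = -1/37*(-279) + (280 + 4*399) = 279/37 + (280 + 1596) = 279/37 + 1876 = 69691/37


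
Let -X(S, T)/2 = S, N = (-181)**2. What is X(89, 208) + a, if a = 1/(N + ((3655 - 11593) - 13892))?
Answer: -1945717/10931 ≈ -178.00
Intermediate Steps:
N = 32761
X(S, T) = -2*S
a = 1/10931 (a = 1/(32761 + ((3655 - 11593) - 13892)) = 1/(32761 + (-7938 - 13892)) = 1/(32761 - 21830) = 1/10931 ≈ 9.1483e-5)
X(89, 208) + a = -2*89 + 1/10931 = -178 + 1/10931 = -1945717/10931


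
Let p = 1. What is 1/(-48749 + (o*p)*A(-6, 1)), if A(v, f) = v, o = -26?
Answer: -1/48593 ≈ -2.0579e-5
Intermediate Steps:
1/(-48749 + (o*p)*A(-6, 1)) = 1/(-48749 - 26*1*(-6)) = 1/(-48749 - 26*(-6)) = 1/(-48749 + 156) = 1/(-48593) = -1/48593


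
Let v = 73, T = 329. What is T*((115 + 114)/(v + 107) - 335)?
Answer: -19763359/180 ≈ -1.0980e+5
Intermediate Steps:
T*((115 + 114)/(v + 107) - 335) = 329*((115 + 114)/(73 + 107) - 335) = 329*(229/180 - 335) = 329*(-60071/180) = -19763359/180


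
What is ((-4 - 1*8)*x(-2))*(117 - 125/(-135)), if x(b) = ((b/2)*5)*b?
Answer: -127360/9 ≈ -14151.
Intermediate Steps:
x(b) = 5*b²/2 (x(b) = ((b*(½))*5)*b = ((b/2)*5)*b = (5*b/2)*b = 5*b²/2)
((-4 - 1*8)*x(-2))*(117 - 125/(-135)) = ((-4 - 1*8)*((5/2)*(-2)²))*(117 - 125/(-135)) = ((-4 - 8)*((5/2)*4))*(117 - 125*(-1/135)) = (-12*10)*(117 + 25/27) = -120*3184/27 = -127360/9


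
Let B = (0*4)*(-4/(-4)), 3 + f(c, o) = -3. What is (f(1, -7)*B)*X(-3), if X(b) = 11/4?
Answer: 0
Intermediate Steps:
X(b) = 11/4 (X(b) = 11*(1/4) = 11/4)
f(c, o) = -6 (f(c, o) = -3 - 3 = -6)
B = 0 (B = 0*(-4*(-1/4)) = 0*1 = 0)
(f(1, -7)*B)*X(-3) = -6*0*(11/4) = 0*(11/4) = 0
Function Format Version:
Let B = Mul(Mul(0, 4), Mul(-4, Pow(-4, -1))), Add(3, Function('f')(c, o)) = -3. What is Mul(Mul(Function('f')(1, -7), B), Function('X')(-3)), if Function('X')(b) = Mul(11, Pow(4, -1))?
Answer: 0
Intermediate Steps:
Function('X')(b) = Rational(11, 4) (Function('X')(b) = Mul(11, Rational(1, 4)) = Rational(11, 4))
Function('f')(c, o) = -6 (Function('f')(c, o) = Add(-3, -3) = -6)
B = 0 (B = Mul(0, Mul(-4, Rational(-1, 4))) = Mul(0, 1) = 0)
Mul(Mul(Function('f')(1, -7), B), Function('X')(-3)) = Mul(Mul(-6, 0), Rational(11, 4)) = Mul(0, Rational(11, 4)) = 0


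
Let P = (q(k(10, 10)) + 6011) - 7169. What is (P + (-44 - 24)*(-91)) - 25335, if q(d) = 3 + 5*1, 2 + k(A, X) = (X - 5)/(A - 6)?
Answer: -20297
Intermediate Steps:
k(A, X) = -2 + (-5 + X)/(-6 + A) (k(A, X) = -2 + (X - 5)/(A - 6) = -2 + (-5 + X)/(-6 + A))
q(d) = 8 (q(d) = 3 + 5 = 8)
P = -1150 (P = (8 + 6011) - 7169 = 6019 - 7169 = -1150)
(P + (-44 - 24)*(-91)) - 25335 = (-1150 + (-44 - 24)*(-91)) - 25335 = (-1150 - 68*(-91)) - 25335 = (-1150 + 6188) - 25335 = 5038 - 25335 = -20297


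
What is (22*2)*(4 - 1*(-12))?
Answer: 704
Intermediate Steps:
(22*2)*(4 - 1*(-12)) = 44*(4 + 12) = 44*16 = 704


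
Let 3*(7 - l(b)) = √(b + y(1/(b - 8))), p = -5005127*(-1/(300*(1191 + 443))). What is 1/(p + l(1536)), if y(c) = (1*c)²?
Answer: 6286262329871975/45851241601098126 + 398407496875*√143449129/45851241601098126 ≈ 0.24117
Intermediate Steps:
y(c) = c²
p = 5005127/490200 (p = -5005127/(1634*(-300)) = -5005127/(-490200) = -5005127*(-1/490200) = 5005127/490200 ≈ 10.210)
l(b) = 7 - √(b + (-8 + b)⁻²)/3 (l(b) = 7 - √(b + (1/(b - 8))²)/3 = 7 - √(b + (1/(-8 + b))²)/3 = 7 - √(b + (-8 + b)⁻²)/3)
1/(p + l(1536)) = 1/(5005127/490200 + (7 - √(1536 + (-8 + 1536)⁻²)/3)) = 1/(5005127/490200 + (7 - √(1536 + 1528⁻²)/3)) = 1/(5005127/490200 + (7 - √(1536 + 1/2334784)/3)) = 1/(5005127/490200 + (7 - 5*√143449129/4584)) = 1/(8436527/490200 - 5*√143449129/4584)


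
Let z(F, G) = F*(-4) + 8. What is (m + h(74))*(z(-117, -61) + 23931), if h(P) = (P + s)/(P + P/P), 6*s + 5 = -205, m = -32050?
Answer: -19555791459/25 ≈ -7.8223e+8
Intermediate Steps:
z(F, G) = 8 - 4*F (z(F, G) = -4*F + 8 = 8 - 4*F)
s = -35 (s = -⅚ + (⅙)*(-205) = -⅚ - 205/6 = -35)
h(P) = (-35 + P)/(1 + P) (h(P) = (P - 35)/(P + P/P) = (-35 + P)/(P + 1) = (-35 + P)/(1 + P))
(m + h(74))*(z(-117, -61) + 23931) = (-32050 + (-35 + 74)/(1 + 74))*((8 - 4*(-117)) + 23931) = (-32050 + 39/75)*((8 + 468) + 23931) = (-32050 + (1/75)*39)*(476 + 23931) = (-32050 + 13/25)*24407 = -801237/25*24407 = -19555791459/25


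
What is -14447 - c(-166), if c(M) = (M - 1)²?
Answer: -42336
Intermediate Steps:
c(M) = (-1 + M)²
-14447 - c(-166) = -14447 - (-1 - 166)² = -14447 - 1*(-167)² = -14447 - 1*27889 = -14447 - 27889 = -42336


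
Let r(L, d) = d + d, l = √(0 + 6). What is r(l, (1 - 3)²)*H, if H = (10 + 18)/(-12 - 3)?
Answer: -224/15 ≈ -14.933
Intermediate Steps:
l = √6 ≈ 2.4495
r(L, d) = 2*d
H = -28/15 (H = 28/(-15) = 28*(-1/15) = -28/15 ≈ -1.8667)
r(l, (1 - 3)²)*H = (2*(1 - 3)²)*(-28/15) = (2*(-2)²)*(-28/15) = (2*4)*(-28/15) = 8*(-28/15) = -224/15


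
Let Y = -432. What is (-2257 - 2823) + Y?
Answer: -5512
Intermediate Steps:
(-2257 - 2823) + Y = (-2257 - 2823) - 432 = -5080 - 432 = -5512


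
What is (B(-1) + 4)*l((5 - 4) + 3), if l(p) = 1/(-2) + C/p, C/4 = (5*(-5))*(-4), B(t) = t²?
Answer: 995/2 ≈ 497.50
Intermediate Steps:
C = 400 (C = 4*((5*(-5))*(-4)) = 4*(-25*(-4)) = 4*100 = 400)
l(p) = -½ + 400/p (l(p) = 1/(-2) + 400/p = 1*(-½) + 400/p = -½ + 400/p)
(B(-1) + 4)*l((5 - 4) + 3) = ((-1)² + 4)*((800 - ((5 - 4) + 3))/(2*((5 - 4) + 3))) = (1 + 4)*((800 - (1 + 3))/(2*(1 + 3))) = 5*((½)*(800 - 1*4)/4) = 5*((½)*(¼)*(800 - 4)) = 5*((½)*(¼)*796) = 5*(199/2) = 995/2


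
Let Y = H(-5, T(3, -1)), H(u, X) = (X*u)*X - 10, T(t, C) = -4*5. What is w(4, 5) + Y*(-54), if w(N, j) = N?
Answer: 108544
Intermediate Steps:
T(t, C) = -20
H(u, X) = -10 + u*X**2 (H(u, X) = u*X**2 - 10 = -10 + u*X**2)
Y = -2010 (Y = -10 - 5*(-20)**2 = -10 - 5*400 = -10 - 2000 = -2010)
w(4, 5) + Y*(-54) = 4 - 2010*(-54) = 4 + 108540 = 108544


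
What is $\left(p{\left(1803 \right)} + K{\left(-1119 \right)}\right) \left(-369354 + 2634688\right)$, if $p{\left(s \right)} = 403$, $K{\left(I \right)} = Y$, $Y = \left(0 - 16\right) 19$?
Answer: $224268066$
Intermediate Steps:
$Y = -304$ ($Y = \left(-16\right) 19 = -304$)
$K{\left(I \right)} = -304$
$\left(p{\left(1803 \right)} + K{\left(-1119 \right)}\right) \left(-369354 + 2634688\right) = \left(403 - 304\right) \left(-369354 + 2634688\right) = 99 \cdot 2265334 = 224268066$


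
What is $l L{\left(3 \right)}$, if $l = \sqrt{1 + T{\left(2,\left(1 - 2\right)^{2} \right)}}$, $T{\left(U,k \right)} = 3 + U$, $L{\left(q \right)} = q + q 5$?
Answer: $18 \sqrt{6} \approx 44.091$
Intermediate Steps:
$L{\left(q \right)} = 6 q$ ($L{\left(q \right)} = q + 5 q = 6 q$)
$l = \sqrt{6}$ ($l = \sqrt{1 + \left(3 + 2\right)} = \sqrt{1 + 5} = \sqrt{6} \approx 2.4495$)
$l L{\left(3 \right)} = \sqrt{6} \cdot 6 \cdot 3 = \sqrt{6} \cdot 18 = 18 \sqrt{6}$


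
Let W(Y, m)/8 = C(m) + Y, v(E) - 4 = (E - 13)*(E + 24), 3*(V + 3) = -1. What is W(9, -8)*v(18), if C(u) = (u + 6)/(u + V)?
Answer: 267072/17 ≈ 15710.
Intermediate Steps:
V = -10/3 (V = -3 + (1/3)*(-1) = -3 - 1/3 = -10/3 ≈ -3.3333)
v(E) = 4 + (-13 + E)*(24 + E) (v(E) = 4 + (E - 13)*(E + 24) = 4 + (-13 + E)*(24 + E))
C(u) = (6 + u)/(-10/3 + u) (C(u) = (u + 6)/(u - 10/3) = (6 + u)/(-10/3 + u))
W(Y, m) = 8*Y + 24*(6 + m)/(-10 + 3*m) (W(Y, m) = 8*(3*(6 + m)/(-10 + 3*m) + Y) = 8*(Y + 3*(6 + m)/(-10 + 3*m)) = 8*Y + 24*(6 + m)/(-10 + 3*m))
W(9, -8)*v(18) = (8*(18 + 3*(-8) + 9*(-10 + 3*(-8)))/(-10 + 3*(-8)))*(-308 + 18**2 + 11*18) = (8*(18 - 24 + 9*(-10 - 24))/(-10 - 24))*(-308 + 324 + 198) = (8*(18 - 24 + 9*(-34))/(-34))*214 = (8*(-1/34)*(18 - 24 - 306))*214 = (8*(-1/34)*(-312))*214 = (1248/17)*214 = 267072/17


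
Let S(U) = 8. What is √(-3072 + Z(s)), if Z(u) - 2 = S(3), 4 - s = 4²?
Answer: I*√3062 ≈ 55.335*I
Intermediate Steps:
s = -12 (s = 4 - 1*4² = 4 - 1*16 = 4 - 16 = -12)
Z(u) = 10 (Z(u) = 2 + 8 = 10)
√(-3072 + Z(s)) = √(-3072 + 10) = √(-3062) = I*√3062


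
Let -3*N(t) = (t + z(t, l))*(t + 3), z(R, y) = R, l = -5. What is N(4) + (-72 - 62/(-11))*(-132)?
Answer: 26224/3 ≈ 8741.3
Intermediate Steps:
N(t) = -2*t*(3 + t)/3 (N(t) = -(t + t)*(t + 3)/3 = -2*t*(3 + t)/3)
N(4) + (-72 - 62/(-11))*(-132) = (⅔)*4*(-3 - 1*4) + (-72 - 62/(-11))*(-132) = (⅔)*4*(-3 - 4) + (-72 - 62*(-1)/11)*(-132) = (⅔)*4*(-7) + (-72 - 1*(-62/11))*(-132) = -56/3 + (-72 + 62/11)*(-132) = -56/3 - 730/11*(-132) = -56/3 + 8760 = 26224/3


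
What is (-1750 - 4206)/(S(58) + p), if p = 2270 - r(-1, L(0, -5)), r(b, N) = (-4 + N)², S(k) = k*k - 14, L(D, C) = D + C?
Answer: -5956/5539 ≈ -1.0753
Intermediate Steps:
L(D, C) = C + D
S(k) = -14 + k² (S(k) = k² - 14 = -14 + k²)
p = 2189 (p = 2270 - (-4 + (-5 + 0))² = 2270 - (-4 - 5)² = 2270 - 1*(-9)² = 2270 - 1*81 = 2270 - 81 = 2189)
(-1750 - 4206)/(S(58) + p) = (-1750 - 4206)/((-14 + 58²) + 2189) = -5956/((-14 + 3364) + 2189) = -5956/(3350 + 2189) = -5956/5539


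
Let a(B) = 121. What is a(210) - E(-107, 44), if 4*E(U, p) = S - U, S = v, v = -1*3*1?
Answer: 95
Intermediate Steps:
v = -3 (v = -3*1 = -3)
S = -3
E(U, p) = -¾ - U/4 (E(U, p) = (-3 - U)/4 = -¾ - U/4)
a(210) - E(-107, 44) = 121 - (-¾ - ¼*(-107)) = 121 - (-¾ + 107/4) = 121 - 1*26 = 121 - 26 = 95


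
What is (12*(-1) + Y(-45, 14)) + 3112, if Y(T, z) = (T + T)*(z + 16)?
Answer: 400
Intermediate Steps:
Y(T, z) = 2*T*(16 + z) (Y(T, z) = (2*T)*(16 + z) = 2*T*(16 + z))
(12*(-1) + Y(-45, 14)) + 3112 = (12*(-1) + 2*(-45)*(16 + 14)) + 3112 = (-12 + 2*(-45)*30) + 3112 = (-12 - 2700) + 3112 = -2712 + 3112 = 400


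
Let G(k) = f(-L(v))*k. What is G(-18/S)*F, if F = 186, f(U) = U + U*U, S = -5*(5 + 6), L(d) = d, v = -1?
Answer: 6696/55 ≈ 121.75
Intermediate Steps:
S = -55 (S = -5*11 = -55)
f(U) = U + U**2
G(k) = 2*k (G(k) = ((-1*(-1))*(1 - 1*(-1)))*k = (1*(1 + 1))*k = (1*2)*k = 2*k)
G(-18/S)*F = (2*(-18/(-55)))*186 = (2*(-18*(-1/55)))*186 = (2*(18/55))*186 = (36/55)*186 = 6696/55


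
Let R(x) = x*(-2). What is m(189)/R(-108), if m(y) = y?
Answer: 7/8 ≈ 0.87500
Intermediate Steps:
R(x) = -2*x
m(189)/R(-108) = 189/((-2*(-108))) = 189/216 = 189*(1/216) = 7/8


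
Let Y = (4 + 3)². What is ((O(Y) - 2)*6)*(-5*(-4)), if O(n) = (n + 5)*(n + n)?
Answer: 634800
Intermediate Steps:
Y = 49 (Y = 7² = 49)
O(n) = 2*n*(5 + n) (O(n) = (5 + n)*(2*n) = 2*n*(5 + n))
((O(Y) - 2)*6)*(-5*(-4)) = ((2*49*(5 + 49) - 2)*6)*(-5*(-4)) = ((2*49*54 - 2)*6)*20 = ((5292 - 2)*6)*20 = (5290*6)*20 = 31740*20 = 634800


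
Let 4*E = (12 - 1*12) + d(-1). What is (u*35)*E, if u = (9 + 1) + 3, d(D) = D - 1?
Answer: -455/2 ≈ -227.50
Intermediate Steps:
d(D) = -1 + D
u = 13 (u = 10 + 3 = 13)
E = -1/2 (E = ((12 - 1*12) + (-1 - 1))/4 = ((12 - 12) - 2)/4 = (0 - 2)/4 = (1/4)*(-2) = -1/2 ≈ -0.50000)
(u*35)*E = (13*35)*(-1/2) = 455*(-1/2) = -455/2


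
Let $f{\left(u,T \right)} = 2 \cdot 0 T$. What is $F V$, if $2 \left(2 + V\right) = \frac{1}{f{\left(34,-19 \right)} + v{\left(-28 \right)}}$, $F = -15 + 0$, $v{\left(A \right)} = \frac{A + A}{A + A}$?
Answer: $\frac{45}{2} \approx 22.5$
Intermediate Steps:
$v{\left(A \right)} = 1$ ($v{\left(A \right)} = \frac{2 A}{2 A} = 2 A \frac{1}{2 A} = 1$)
$f{\left(u,T \right)} = 0$ ($f{\left(u,T \right)} = 0 T = 0$)
$F = -15$
$V = - \frac{3}{2}$ ($V = -2 + \frac{1}{2 \left(0 + 1\right)} = -2 + \frac{1}{2 \cdot 1} = -2 + \frac{1}{2} \cdot 1 = -2 + \frac{1}{2} = - \frac{3}{2} \approx -1.5$)
$F V = \left(-15\right) \left(- \frac{3}{2}\right) = \frac{45}{2}$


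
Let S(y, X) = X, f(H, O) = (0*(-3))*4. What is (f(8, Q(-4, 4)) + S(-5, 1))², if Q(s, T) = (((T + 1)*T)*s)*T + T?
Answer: 1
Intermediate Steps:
Q(s, T) = T + s*T²*(1 + T) (Q(s, T) = (((1 + T)*T)*s)*T + T = ((T*(1 + T))*s)*T + T = (T*s*(1 + T))*T + T = s*T²*(1 + T) + T = T + s*T²*(1 + T))
f(H, O) = 0 (f(H, O) = 0*4 = 0)
(f(8, Q(-4, 4)) + S(-5, 1))² = (0 + 1)² = 1² = 1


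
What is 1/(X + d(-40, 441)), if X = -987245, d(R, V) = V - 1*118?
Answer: -1/986922 ≈ -1.0133e-6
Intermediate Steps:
d(R, V) = -118 + V (d(R, V) = V - 118 = -118 + V)
1/(X + d(-40, 441)) = 1/(-987245 + (-118 + 441)) = 1/(-987245 + 323) = 1/(-986922) = -1/986922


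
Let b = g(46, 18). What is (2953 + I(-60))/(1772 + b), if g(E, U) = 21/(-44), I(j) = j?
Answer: 127292/77947 ≈ 1.6331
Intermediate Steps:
g(E, U) = -21/44 (g(E, U) = 21*(-1/44) = -21/44)
b = -21/44 ≈ -0.47727
(2953 + I(-60))/(1772 + b) = (2953 - 60)/(1772 - 21/44) = 2893/(77947/44) = 2893*(44/77947) = 127292/77947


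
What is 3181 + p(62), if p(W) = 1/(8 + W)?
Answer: 222671/70 ≈ 3181.0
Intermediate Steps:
3181 + p(62) = 3181 + 1/(8 + 62) = 3181 + 1/70 = 222671/70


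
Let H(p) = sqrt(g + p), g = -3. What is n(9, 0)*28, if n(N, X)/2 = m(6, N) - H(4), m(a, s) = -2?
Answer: -168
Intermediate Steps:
H(p) = sqrt(-3 + p)
n(N, X) = -6 (n(N, X) = 2*(-2 - sqrt(-3 + 4)) = 2*(-2 - sqrt(1)) = 2*(-2 - 1*1) = 2*(-2 - 1) = 2*(-3) = -6)
n(9, 0)*28 = -6*28 = -168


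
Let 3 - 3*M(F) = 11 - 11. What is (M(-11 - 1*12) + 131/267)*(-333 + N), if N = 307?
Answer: -10348/267 ≈ -38.757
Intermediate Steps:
M(F) = 1 (M(F) = 1 - (11 - 11)/3 = 1 - ⅓*0 = 1 + 0 = 1)
(M(-11 - 1*12) + 131/267)*(-333 + N) = (1 + 131/267)*(-333 + 307) = (1 + 131*(1/267))*(-26) = (1 + 131/267)*(-26) = (398/267)*(-26) = -10348/267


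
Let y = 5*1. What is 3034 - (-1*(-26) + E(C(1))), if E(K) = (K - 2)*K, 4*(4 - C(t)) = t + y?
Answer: 12027/4 ≈ 3006.8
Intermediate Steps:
y = 5
C(t) = 11/4 - t/4 (C(t) = 4 - (t + 5)/4 = 4 - (5 + t)/4 = 4 + (-5/4 - t/4) = 11/4 - t/4)
E(K) = K*(-2 + K) (E(K) = (-2 + K)*K = K*(-2 + K))
3034 - (-1*(-26) + E(C(1))) = 3034 - (-1*(-26) + (11/4 - ¼*1)*(-2 + (11/4 - ¼*1))) = 3034 - (26 + (11/4 - ¼)*(-2 + (11/4 - ¼))) = 3034 - (26 + 5*(-2 + 5/2)/2) = 3034 - (26 + (5/2)*(½)) = 3034 - (26 + 5/4) = 3034 - 1*109/4 = 3034 - 109/4 = 12027/4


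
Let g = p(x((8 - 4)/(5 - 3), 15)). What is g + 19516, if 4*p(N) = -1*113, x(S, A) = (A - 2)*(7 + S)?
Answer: 77951/4 ≈ 19488.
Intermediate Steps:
x(S, A) = (-2 + A)*(7 + S)
p(N) = -113/4 (p(N) = (-1*113)/4 = (¼)*(-113) = -113/4)
g = -113/4 ≈ -28.250
g + 19516 = -113/4 + 19516 = 77951/4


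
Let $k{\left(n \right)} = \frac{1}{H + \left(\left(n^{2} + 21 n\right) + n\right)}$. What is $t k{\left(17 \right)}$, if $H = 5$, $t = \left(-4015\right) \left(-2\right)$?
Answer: $\frac{4015}{334} \approx 12.021$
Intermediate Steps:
$t = 8030$
$k{\left(n \right)} = \frac{1}{5 + n^{2} + 22 n}$ ($k{\left(n \right)} = \frac{1}{5 + \left(\left(n^{2} + 21 n\right) + n\right)} = \frac{1}{5 + \left(n^{2} + 22 n\right)} = \frac{1}{5 + n^{2} + 22 n}$)
$t k{\left(17 \right)} = \frac{8030}{5 + 17^{2} + 22 \cdot 17} = \frac{8030}{5 + 289 + 374} = \frac{8030}{668} = 8030 \cdot \frac{1}{668} = \frac{4015}{334}$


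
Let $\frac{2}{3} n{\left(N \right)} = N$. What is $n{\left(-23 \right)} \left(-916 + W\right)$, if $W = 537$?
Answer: $\frac{26151}{2} \approx 13076.0$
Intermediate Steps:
$n{\left(N \right)} = \frac{3 N}{2}$
$n{\left(-23 \right)} \left(-916 + W\right) = \frac{3}{2} \left(-23\right) \left(-916 + 537\right) = \left(- \frac{69}{2}\right) \left(-379\right) = \frac{26151}{2}$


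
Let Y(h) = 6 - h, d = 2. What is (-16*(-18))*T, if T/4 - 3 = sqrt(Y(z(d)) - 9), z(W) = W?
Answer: 3456 + 1152*I*sqrt(5) ≈ 3456.0 + 2575.9*I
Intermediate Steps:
T = 12 + 4*I*sqrt(5) (T = 12 + 4*sqrt((6 - 1*2) - 9) = 12 + 4*sqrt((6 - 2) - 9) = 12 + 4*sqrt(4 - 9) = 12 + 4*sqrt(-5) = 12 + 4*(I*sqrt(5)) = 12 + 4*I*sqrt(5) ≈ 12.0 + 8.9443*I)
(-16*(-18))*T = (-16*(-18))*(12 + 4*I*sqrt(5)) = 288*(12 + 4*I*sqrt(5)) = 3456 + 1152*I*sqrt(5)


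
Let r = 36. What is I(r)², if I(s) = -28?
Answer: 784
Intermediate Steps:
I(r)² = (-28)² = 784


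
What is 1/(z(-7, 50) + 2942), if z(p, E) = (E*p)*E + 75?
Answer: -1/14483 ≈ -6.9047e-5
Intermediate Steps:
z(p, E) = 75 + p*E² (z(p, E) = p*E² + 75 = 75 + p*E²)
1/(z(-7, 50) + 2942) = 1/((75 - 7*50²) + 2942) = 1/((75 - 7*2500) + 2942) = 1/((75 - 17500) + 2942) = 1/(-17425 + 2942) = 1/(-14483) = -1/14483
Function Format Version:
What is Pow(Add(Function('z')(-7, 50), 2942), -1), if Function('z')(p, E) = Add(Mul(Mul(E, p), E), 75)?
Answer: Rational(-1, 14483) ≈ -6.9047e-5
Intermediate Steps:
Function('z')(p, E) = Add(75, Mul(p, Pow(E, 2))) (Function('z')(p, E) = Add(Mul(p, Pow(E, 2)), 75) = Add(75, Mul(p, Pow(E, 2))))
Pow(Add(Function('z')(-7, 50), 2942), -1) = Pow(Add(Add(75, Mul(-7, Pow(50, 2))), 2942), -1) = Pow(Add(Add(75, Mul(-7, 2500)), 2942), -1) = Pow(Add(Add(75, -17500), 2942), -1) = Pow(Add(-17425, 2942), -1) = Pow(-14483, -1) = Rational(-1, 14483)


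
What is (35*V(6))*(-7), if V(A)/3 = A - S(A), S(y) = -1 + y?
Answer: -735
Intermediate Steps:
V(A) = 3 (V(A) = 3*(A - (-1 + A)) = 3*(A + (1 - A)) = 3*1 = 3)
(35*V(6))*(-7) = (35*3)*(-7) = 105*(-7) = -735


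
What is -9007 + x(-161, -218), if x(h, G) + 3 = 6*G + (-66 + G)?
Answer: -10602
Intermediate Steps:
x(h, G) = -69 + 7*G (x(h, G) = -3 + (6*G + (-66 + G)) = -3 + (-66 + 7*G) = -69 + 7*G)
-9007 + x(-161, -218) = -9007 + (-69 + 7*(-218)) = -9007 + (-69 - 1526) = -9007 - 1595 = -10602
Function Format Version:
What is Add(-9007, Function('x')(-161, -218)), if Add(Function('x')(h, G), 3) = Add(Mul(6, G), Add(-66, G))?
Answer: -10602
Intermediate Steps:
Function('x')(h, G) = Add(-69, Mul(7, G)) (Function('x')(h, G) = Add(-3, Add(Mul(6, G), Add(-66, G))) = Add(-3, Add(-66, Mul(7, G))) = Add(-69, Mul(7, G)))
Add(-9007, Function('x')(-161, -218)) = Add(-9007, Add(-69, Mul(7, -218))) = Add(-9007, Add(-69, -1526)) = Add(-9007, -1595) = -10602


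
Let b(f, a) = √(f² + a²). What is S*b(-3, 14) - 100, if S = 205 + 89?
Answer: -100 + 294*√205 ≈ 4109.4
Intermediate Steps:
b(f, a) = √(a² + f²)
S = 294
S*b(-3, 14) - 100 = 294*√(14² + (-3)²) - 100 = 294*√(196 + 9) - 100 = 294*√205 - 100 = -100 + 294*√205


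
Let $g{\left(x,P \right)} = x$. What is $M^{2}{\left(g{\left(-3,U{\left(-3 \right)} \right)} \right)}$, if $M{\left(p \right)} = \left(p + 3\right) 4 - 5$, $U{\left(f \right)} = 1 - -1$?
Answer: $25$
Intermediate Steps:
$U{\left(f \right)} = 2$ ($U{\left(f \right)} = 1 + 1 = 2$)
$M{\left(p \right)} = 7 + 4 p$ ($M{\left(p \right)} = \left(3 + p\right) 4 - 5 = \left(12 + 4 p\right) - 5 = 7 + 4 p$)
$M^{2}{\left(g{\left(-3,U{\left(-3 \right)} \right)} \right)} = \left(7 + 4 \left(-3\right)\right)^{2} = \left(7 - 12\right)^{2} = \left(-5\right)^{2} = 25$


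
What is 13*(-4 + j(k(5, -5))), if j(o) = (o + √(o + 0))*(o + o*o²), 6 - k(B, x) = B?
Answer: 0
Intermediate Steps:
k(B, x) = 6 - B
j(o) = (o + √o)*(o + o³)
13*(-4 + j(k(5, -5))) = 13*(-4 + ((6 - 1*5)² + (6 - 1*5)⁴ + (6 - 1*5)^(3/2) + (6 - 1*5)^(7/2))) = 13*(-4 + ((6 - 5)² + (6 - 5)⁴ + (6 - 5)^(3/2) + (6 - 5)^(7/2))) = 13*(-4 + (1² + 1⁴ + 1^(3/2) + 1^(7/2))) = 13*(-4 + (1 + 1 + 1 + 1)) = 13*(-4 + 4) = 13*0 = 0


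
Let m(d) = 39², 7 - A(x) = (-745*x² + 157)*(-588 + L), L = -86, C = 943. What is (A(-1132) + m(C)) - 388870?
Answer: -643441714644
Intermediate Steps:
A(x) = 105825 - 502130*x² (A(x) = 7 - (-745*x² + 157)*(-588 - 86) = 7 - (157 - 745*x²)*(-674) = 7 - (-105818 + 502130*x²) = 7 + (105818 - 502130*x²) = 105825 - 502130*x²)
m(d) = 1521
(A(-1132) + m(C)) - 388870 = ((105825 - 502130*(-1132)²) + 1521) - 388870 = ((105825 - 502130*1281424) + 1521) - 388870 = ((105825 - 643441433120) + 1521) - 388870 = (-643441327295 + 1521) - 388870 = -643441325774 - 388870 = -643441714644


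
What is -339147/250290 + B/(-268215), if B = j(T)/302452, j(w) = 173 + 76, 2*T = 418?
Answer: -136409035343/100669672380 ≈ -1.3550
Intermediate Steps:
T = 209 (T = (½)*418 = 209)
j(w) = 249
B = 3/3644 (B = 249/302452 = 249*(1/302452) = 3/3644 ≈ 0.00082327)
-339147/250290 + B/(-268215) = -339147/250290 + (3/3644)/(-268215) = -339147*1/250290 + (3/3644)*(-1/268215) = -4187/3090 - 1/325791820 = -136409035343/100669672380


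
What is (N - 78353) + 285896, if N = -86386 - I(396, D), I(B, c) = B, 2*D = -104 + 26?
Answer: 120761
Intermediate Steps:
D = -39 (D = (-104 + 26)/2 = (1/2)*(-78) = -39)
N = -86782 (N = -86386 - 1*396 = -86386 - 396 = -86782)
(N - 78353) + 285896 = (-86782 - 78353) + 285896 = -165135 + 285896 = 120761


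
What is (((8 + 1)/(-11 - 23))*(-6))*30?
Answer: 810/17 ≈ 47.647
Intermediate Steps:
(((8 + 1)/(-11 - 23))*(-6))*30 = ((9/(-34))*(-6))*30 = ((9*(-1/34))*(-6))*30 = -9/34*(-6)*30 = (27/17)*30 = 810/17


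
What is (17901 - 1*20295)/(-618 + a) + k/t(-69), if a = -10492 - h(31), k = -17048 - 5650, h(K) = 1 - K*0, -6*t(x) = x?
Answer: -504339894/255553 ≈ -1973.5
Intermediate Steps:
t(x) = -x/6
h(K) = 1 (h(K) = 1 - 1*0 = 1 + 0 = 1)
k = -22698
a = -10493 (a = -10492 - 1*1 = -10492 - 1 = -10493)
(17901 - 1*20295)/(-618 + a) + k/t(-69) = (17901 - 1*20295)/(-618 - 10493) - 22698/((-⅙*(-69))) = (17901 - 20295)/(-11111) - 22698/23/2 = -2394*(-1/11111) - 22698*2/23 = 2394/11111 - 45396/23 = -504339894/255553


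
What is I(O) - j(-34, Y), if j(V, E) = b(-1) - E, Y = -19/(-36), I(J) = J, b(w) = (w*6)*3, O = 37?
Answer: 1999/36 ≈ 55.528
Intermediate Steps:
b(w) = 18*w (b(w) = (6*w)*3 = 18*w)
Y = 19/36 (Y = -19*(-1/36) = 19/36 ≈ 0.52778)
j(V, E) = -18 - E (j(V, E) = 18*(-1) - E = -18 - E)
I(O) - j(-34, Y) = 37 - (-18 - 1*19/36) = 37 - (-18 - 19/36) = 37 - 1*(-667/36) = 37 + 667/36 = 1999/36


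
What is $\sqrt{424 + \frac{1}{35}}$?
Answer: $\frac{3 \sqrt{57715}}{35} \approx 20.592$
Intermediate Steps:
$\sqrt{424 + \frac{1}{35}} = \sqrt{\frac{14841}{35}} = \frac{3 \sqrt{57715}}{35}$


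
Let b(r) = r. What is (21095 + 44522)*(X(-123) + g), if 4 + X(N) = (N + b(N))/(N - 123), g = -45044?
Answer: -2955848999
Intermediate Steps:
X(N) = -4 + 2*N/(-123 + N) (X(N) = -4 + (N + N)/(N - 123) = -4 + (2*N)/(-123 + N) = -4 + 2*N/(-123 + N))
(21095 + 44522)*(X(-123) + g) = (21095 + 44522)*(2*(246 - 1*(-123))/(-123 - 123) - 45044) = 65617*(2*(246 + 123)/(-246) - 45044) = 65617*(2*(-1/246)*369 - 45044) = 65617*(-3 - 45044) = 65617*(-45047) = -2955848999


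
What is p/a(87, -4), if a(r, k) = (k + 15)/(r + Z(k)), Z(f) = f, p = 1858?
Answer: 154214/11 ≈ 14019.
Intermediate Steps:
a(r, k) = (15 + k)/(k + r) (a(r, k) = (k + 15)/(r + k) = (15 + k)/(k + r))
p/a(87, -4) = 1858/(((15 - 4)/(-4 + 87))) = 1858/((11/83)) = 1858/(((1/83)*11)) = 1858/(11/83) = 1858*(83/11) = 154214/11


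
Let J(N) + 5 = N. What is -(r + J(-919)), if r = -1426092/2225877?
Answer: 686045480/741959 ≈ 924.64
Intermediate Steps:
J(N) = -5 + N
r = -475364/741959 (r = -1426092*1/2225877 = -475364/741959 ≈ -0.64069)
-(r + J(-919)) = -(-475364/741959 + (-5 - 919)) = -(-475364/741959 - 924) = -1*(-686045480/741959) = 686045480/741959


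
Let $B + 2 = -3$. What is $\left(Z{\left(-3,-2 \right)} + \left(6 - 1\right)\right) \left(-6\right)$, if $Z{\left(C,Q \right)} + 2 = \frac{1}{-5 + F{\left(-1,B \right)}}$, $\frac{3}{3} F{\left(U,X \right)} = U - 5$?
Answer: $- \frac{192}{11} \approx -17.455$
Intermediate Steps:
$B = -5$ ($B = -2 - 3 = -5$)
$F{\left(U,X \right)} = -5 + U$ ($F{\left(U,X \right)} = U - 5 = -5 + U$)
$Z{\left(C,Q \right)} = - \frac{23}{11}$ ($Z{\left(C,Q \right)} = -2 + \frac{1}{-5 - 6} = -2 + \frac{1}{-11} = -2 - \frac{1}{11} = - \frac{23}{11}$)
$\left(Z{\left(-3,-2 \right)} + \left(6 - 1\right)\right) \left(-6\right) = \left(- \frac{23}{11} + \left(6 - 1\right)\right) \left(-6\right) = \left(- \frac{23}{11} + 5\right) \left(-6\right) = \frac{32}{11} \left(-6\right) = - \frac{192}{11}$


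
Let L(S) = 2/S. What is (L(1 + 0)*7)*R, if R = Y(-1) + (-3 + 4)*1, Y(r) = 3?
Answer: 56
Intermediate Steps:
R = 4 (R = 3 + (-3 + 4)*1 = 3 + 1*1 = 3 + 1 = 4)
(L(1 + 0)*7)*R = ((2/(1 + 0))*7)*4 = ((2/1)*7)*4 = ((2*1)*7)*4 = (2*7)*4 = 14*4 = 56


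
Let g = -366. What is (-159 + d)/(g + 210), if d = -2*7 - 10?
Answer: 61/52 ≈ 1.1731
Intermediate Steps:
d = -24 (d = -14 - 10 = -24)
(-159 + d)/(g + 210) = (-159 - 24)/(-366 + 210) = -183/(-156) = -183*(-1/156) = 61/52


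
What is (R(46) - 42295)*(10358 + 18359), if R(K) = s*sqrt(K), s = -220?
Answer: -1214585515 - 6317740*sqrt(46) ≈ -1.2574e+9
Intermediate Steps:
R(K) = -220*sqrt(K)
(R(46) - 42295)*(10358 + 18359) = (-220*sqrt(46) - 42295)*(10358 + 18359) = (-42295 - 220*sqrt(46))*28717 = -1214585515 - 6317740*sqrt(46)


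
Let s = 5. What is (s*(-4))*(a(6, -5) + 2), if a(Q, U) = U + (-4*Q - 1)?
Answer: 560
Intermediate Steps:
a(Q, U) = -1 + U - 4*Q (a(Q, U) = U + (-1 - 4*Q) = -1 + U - 4*Q)
(s*(-4))*(a(6, -5) + 2) = (5*(-4))*((-1 - 5 - 4*6) + 2) = -20*((-1 - 5 - 24) + 2) = -20*(-30 + 2) = -20*(-28) = 560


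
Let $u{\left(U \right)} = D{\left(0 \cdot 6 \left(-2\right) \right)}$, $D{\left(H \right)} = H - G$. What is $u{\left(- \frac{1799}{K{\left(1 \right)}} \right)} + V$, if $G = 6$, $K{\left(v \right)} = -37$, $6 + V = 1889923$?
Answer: $1889911$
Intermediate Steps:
$V = 1889917$ ($V = -6 + 1889923 = 1889917$)
$D{\left(H \right)} = -6 + H$ ($D{\left(H \right)} = H - 6 = -6 + H$)
$u{\left(U \right)} = -6$ ($u{\left(U \right)} = -6 + 0 \cdot 6 \left(-2\right) = -6 + 0 \left(-2\right) = -6 + 0 = -6$)
$u{\left(- \frac{1799}{K{\left(1 \right)}} \right)} + V = -6 + 1889917 = 1889911$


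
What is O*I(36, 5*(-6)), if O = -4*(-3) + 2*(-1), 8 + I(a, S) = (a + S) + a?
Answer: 340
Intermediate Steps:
I(a, S) = -8 + S + 2*a (I(a, S) = -8 + ((a + S) + a) = -8 + ((S + a) + a) = -8 + (S + 2*a) = -8 + S + 2*a)
O = 10 (O = 12 - 2 = 10)
O*I(36, 5*(-6)) = 10*(-8 + 5*(-6) + 2*36) = 10*(-8 - 30 + 72) = 10*34 = 340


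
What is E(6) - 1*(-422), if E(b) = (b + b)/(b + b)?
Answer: 423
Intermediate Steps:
E(b) = 1 (E(b) = (2*b)/((2*b)) = (2*b)*(1/(2*b)) = 1)
E(6) - 1*(-422) = 1 - 1*(-422) = 1 + 422 = 423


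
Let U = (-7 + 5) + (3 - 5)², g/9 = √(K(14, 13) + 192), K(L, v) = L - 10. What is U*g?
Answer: 252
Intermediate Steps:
K(L, v) = -10 + L
g = 126 (g = 9*√((-10 + 14) + 192) = 9*√(4 + 192) = 9*√196 = 9*14 = 126)
U = 2 (U = -2 + (-2)² = -2 + 4 = 2)
U*g = 2*126 = 252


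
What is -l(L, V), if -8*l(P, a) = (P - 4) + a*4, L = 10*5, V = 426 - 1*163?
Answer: 549/4 ≈ 137.25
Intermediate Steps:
V = 263 (V = 426 - 163 = 263)
L = 50
l(P, a) = 1/2 - a/2 - P/8 (l(P, a) = -((P - 4) + a*4)/8 = -((-4 + P) + 4*a)/8 = -(-4 + P + 4*a)/8 = 1/2 - a/2 - P/8)
-l(L, V) = -(1/2 - 1/2*263 - 1/8*50) = -(1/2 - 263/2 - 25/4) = -1*(-549/4) = 549/4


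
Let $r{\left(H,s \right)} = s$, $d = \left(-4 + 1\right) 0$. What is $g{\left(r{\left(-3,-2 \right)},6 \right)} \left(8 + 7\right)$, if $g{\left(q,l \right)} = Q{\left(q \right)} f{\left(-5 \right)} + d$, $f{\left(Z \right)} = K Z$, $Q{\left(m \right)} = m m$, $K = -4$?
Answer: $1200$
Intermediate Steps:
$d = 0$ ($d = \left(-3\right) 0 = 0$)
$Q{\left(m \right)} = m^{2}$
$f{\left(Z \right)} = - 4 Z$
$g{\left(q,l \right)} = 20 q^{2}$ ($g{\left(q,l \right)} = q^{2} \left(\left(-4\right) \left(-5\right)\right) + 0 = q^{2} \cdot 20 + 0 = 20 q^{2} + 0 = 20 q^{2}$)
$g{\left(r{\left(-3,-2 \right)},6 \right)} \left(8 + 7\right) = 20 \left(-2\right)^{2} \left(8 + 7\right) = 20 \cdot 4 \cdot 15 = 80 \cdot 15 = 1200$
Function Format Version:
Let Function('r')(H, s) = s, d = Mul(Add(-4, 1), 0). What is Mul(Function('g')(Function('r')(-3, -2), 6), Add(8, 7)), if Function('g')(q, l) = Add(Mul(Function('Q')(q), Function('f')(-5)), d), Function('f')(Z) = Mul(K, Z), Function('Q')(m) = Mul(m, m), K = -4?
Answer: 1200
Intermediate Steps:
d = 0 (d = Mul(-3, 0) = 0)
Function('Q')(m) = Pow(m, 2)
Function('f')(Z) = Mul(-4, Z)
Function('g')(q, l) = Mul(20, Pow(q, 2)) (Function('g')(q, l) = Add(Mul(Pow(q, 2), Mul(-4, -5)), 0) = Add(Mul(Pow(q, 2), 20), 0) = Add(Mul(20, Pow(q, 2)), 0) = Mul(20, Pow(q, 2)))
Mul(Function('g')(Function('r')(-3, -2), 6), Add(8, 7)) = Mul(Mul(20, Pow(-2, 2)), Add(8, 7)) = Mul(Mul(20, 4), 15) = Mul(80, 15) = 1200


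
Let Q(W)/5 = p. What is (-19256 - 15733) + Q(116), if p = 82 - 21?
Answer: -34684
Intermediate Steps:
p = 61
Q(W) = 305 (Q(W) = 5*61 = 305)
(-19256 - 15733) + Q(116) = (-19256 - 15733) + 305 = -34989 + 305 = -34684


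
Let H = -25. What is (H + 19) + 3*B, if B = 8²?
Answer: 186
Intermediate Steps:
B = 64
(H + 19) + 3*B = (-25 + 19) + 3*64 = -6 + 192 = 186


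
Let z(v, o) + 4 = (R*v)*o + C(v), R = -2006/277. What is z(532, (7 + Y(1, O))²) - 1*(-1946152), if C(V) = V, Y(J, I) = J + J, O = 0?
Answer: 452787808/277 ≈ 1.6346e+6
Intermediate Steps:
Y(J, I) = 2*J
R = -2006/277 (R = -2006*1/277 = -2006/277 ≈ -7.2419)
z(v, o) = -4 + v - 2006*o*v/277 (z(v, o) = -4 + ((-2006*v/277)*o + v) = -4 + (-2006*o*v/277 + v) = -4 + (v - 2006*o*v/277) = -4 + v - 2006*o*v/277)
z(532, (7 + Y(1, O))²) - 1*(-1946152) = (-4 + 532 - 2006/277*(7 + 2*1)²*532) - 1*(-1946152) = (-4 + 532 - 2006/277*(7 + 2)²*532) + 1946152 = (-4 + 532 - 2006/277*9²*532) + 1946152 = (-4 + 532 - 2006/277*81*532) + 1946152 = (-4 + 532 - 86442552/277) + 1946152 = -86296296/277 + 1946152 = 452787808/277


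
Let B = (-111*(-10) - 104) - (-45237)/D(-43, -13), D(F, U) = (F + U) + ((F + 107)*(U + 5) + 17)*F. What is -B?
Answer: -21401611/21229 ≈ -1008.1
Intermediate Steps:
D(F, U) = F + U + F*(17 + (5 + U)*(107 + F)) (D(F, U) = (F + U) + ((107 + F)*(5 + U) + 17)*F = (F + U) + ((5 + U)*(107 + F) + 17)*F = (F + U) + (17 + (5 + U)*(107 + F))*F = (F + U) + F*(17 + (5 + U)*(107 + F)) = F + U + F*(17 + (5 + U)*(107 + F)))
B = 21401611/21229 (B = (-111*(-10) - 104) - (-45237)/(-13 + 5*(-43)**2 + 553*(-43) - 13*(-43)**2 + 107*(-43)*(-13)) = (1110 - 104) - (-45237)/(-13 + 5*1849 - 23779 - 13*1849 + 59813) = 1006 - (-45237)/(-13 + 9245 - 23779 - 24037 + 59813) = 1006 - (-45237)/21229 = 1006 - 1*(-45237/21229) = 1006 + 45237/21229 = 21401611/21229 ≈ 1008.1)
-B = -1*21401611/21229 = -21401611/21229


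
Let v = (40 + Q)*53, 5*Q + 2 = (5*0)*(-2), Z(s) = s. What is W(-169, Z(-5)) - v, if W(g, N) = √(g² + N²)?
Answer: -10494/5 + √28586 ≈ -1929.7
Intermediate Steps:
Q = -⅖ (Q = -⅖ + ((5*0)*(-2))/5 = -⅖ + (0*(-2))/5 = -⅖ + (⅕)*0 = -⅖ + 0 = -⅖ ≈ -0.40000)
W(g, N) = √(N² + g²)
v = 10494/5 (v = (40 - ⅖)*53 = (198/5)*53 = 10494/5 ≈ 2098.8)
W(-169, Z(-5)) - v = √((-5)² + (-169)²) - 1*10494/5 = √(25 + 28561) - 10494/5 = √28586 - 10494/5 = -10494/5 + √28586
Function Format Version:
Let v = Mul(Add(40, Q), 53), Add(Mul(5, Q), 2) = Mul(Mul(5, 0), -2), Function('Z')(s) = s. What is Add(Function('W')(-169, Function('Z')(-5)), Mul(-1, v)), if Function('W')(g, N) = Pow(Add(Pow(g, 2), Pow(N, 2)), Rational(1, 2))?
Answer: Add(Rational(-10494, 5), Pow(28586, Rational(1, 2))) ≈ -1929.7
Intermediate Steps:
Q = Rational(-2, 5) (Q = Add(Rational(-2, 5), Mul(Rational(1, 5), Mul(Mul(5, 0), -2))) = Add(Rational(-2, 5), Mul(Rational(1, 5), Mul(0, -2))) = Add(Rational(-2, 5), Mul(Rational(1, 5), 0)) = Add(Rational(-2, 5), 0) = Rational(-2, 5) ≈ -0.40000)
Function('W')(g, N) = Pow(Add(Pow(N, 2), Pow(g, 2)), Rational(1, 2))
v = Rational(10494, 5) (v = Mul(Add(40, Rational(-2, 5)), 53) = Mul(Rational(198, 5), 53) = Rational(10494, 5) ≈ 2098.8)
Add(Function('W')(-169, Function('Z')(-5)), Mul(-1, v)) = Add(Pow(Add(Pow(-5, 2), Pow(-169, 2)), Rational(1, 2)), Mul(-1, Rational(10494, 5))) = Add(Pow(Add(25, 28561), Rational(1, 2)), Rational(-10494, 5)) = Add(Pow(28586, Rational(1, 2)), Rational(-10494, 5)) = Add(Rational(-10494, 5), Pow(28586, Rational(1, 2)))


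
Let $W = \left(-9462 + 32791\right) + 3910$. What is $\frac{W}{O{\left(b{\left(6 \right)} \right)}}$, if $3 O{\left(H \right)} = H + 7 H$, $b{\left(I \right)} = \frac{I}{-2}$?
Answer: $- \frac{27239}{8} \approx -3404.9$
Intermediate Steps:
$b{\left(I \right)} = - \frac{I}{2}$ ($b{\left(I \right)} = I \left(- \frac{1}{2}\right) = - \frac{I}{2}$)
$O{\left(H \right)} = \frac{8 H}{3}$ ($O{\left(H \right)} = \frac{H + 7 H}{3} = \frac{8 H}{3}$)
$W = 27239$ ($W = 23329 + 3910 = 27239$)
$\frac{W}{O{\left(b{\left(6 \right)} \right)}} = \frac{27239}{\frac{8}{3} \left(\left(- \frac{1}{2}\right) 6\right)} = \frac{27239}{\frac{8}{3} \left(-3\right)} = \frac{27239}{-8} = 27239 \left(- \frac{1}{8}\right) = - \frac{27239}{8}$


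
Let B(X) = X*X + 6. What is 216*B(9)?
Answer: 18792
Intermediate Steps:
B(X) = 6 + X² (B(X) = X² + 6 = 6 + X²)
216*B(9) = 216*(6 + 9²) = 216*(6 + 81) = 216*87 = 18792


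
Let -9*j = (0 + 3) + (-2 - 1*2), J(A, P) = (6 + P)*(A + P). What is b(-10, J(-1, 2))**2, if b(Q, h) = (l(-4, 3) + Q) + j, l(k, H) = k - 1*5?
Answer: 28900/81 ≈ 356.79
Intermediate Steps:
l(k, H) = -5 + k (l(k, H) = k - 5 = -5 + k)
j = 1/9 (j = -((0 + 3) + (-2 - 1*2))/9 = -(3 + (-2 - 2))/9 = -(3 - 4)/9 = -1/9*(-1) = 1/9 ≈ 0.11111)
b(Q, h) = -80/9 + Q (b(Q, h) = ((-5 - 4) + Q) + 1/9 = (-9 + Q) + 1/9 = -80/9 + Q)
b(-10, J(-1, 2))**2 = (-80/9 - 10)**2 = (-170/9)**2 = 28900/81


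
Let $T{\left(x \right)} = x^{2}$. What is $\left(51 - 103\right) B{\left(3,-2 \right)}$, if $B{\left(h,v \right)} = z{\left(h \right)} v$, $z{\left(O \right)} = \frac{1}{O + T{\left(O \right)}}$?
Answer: $\frac{26}{3} \approx 8.6667$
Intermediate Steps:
$z{\left(O \right)} = \frac{1}{O + O^{2}}$
$B{\left(h,v \right)} = \frac{v}{h \left(1 + h\right)}$ ($B{\left(h,v \right)} = \frac{1}{h \left(1 + h\right)} v = \frac{v}{h \left(1 + h\right)}$)
$\left(51 - 103\right) B{\left(3,-2 \right)} = \left(51 - 103\right) \left(- \frac{2}{3 \left(1 + 3\right)}\right) = - 52 \left(\left(-2\right) \frac{1}{3} \cdot \frac{1}{4}\right) = \left(-52\right) \left(- \frac{1}{6}\right) = \frac{26}{3}$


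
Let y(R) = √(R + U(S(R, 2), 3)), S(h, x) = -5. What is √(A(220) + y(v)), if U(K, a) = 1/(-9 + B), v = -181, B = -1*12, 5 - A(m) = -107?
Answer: √(49392 + 21*I*√79842)/21 ≈ 10.602 + 0.63457*I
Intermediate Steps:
A(m) = 112 (A(m) = 5 - 1*(-107) = 5 + 107 = 112)
B = -12
U(K, a) = -1/21 (U(K, a) = 1/(-9 - 12) = 1/(-21) = -1/21)
y(R) = √(-1/21 + R) (y(R) = √(R - 1/21) = √(-1/21 + R))
√(A(220) + y(v)) = √(112 + √(-21 + 441*(-181))/21) = √(112 + √(-21 - 79821)/21) = √(112 + √(-79842)/21) = √(112 + (I*√79842)/21) = √(112 + I*√79842/21)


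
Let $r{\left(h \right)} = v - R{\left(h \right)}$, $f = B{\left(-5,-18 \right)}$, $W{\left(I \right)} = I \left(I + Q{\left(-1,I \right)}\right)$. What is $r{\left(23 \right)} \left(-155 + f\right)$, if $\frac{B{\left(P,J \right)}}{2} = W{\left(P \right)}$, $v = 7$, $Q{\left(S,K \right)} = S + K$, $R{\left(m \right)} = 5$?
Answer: $-90$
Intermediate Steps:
$Q{\left(S,K \right)} = K + S$
$W{\left(I \right)} = I \left(-1 + 2 I\right)$ ($W{\left(I \right)} = I \left(I + \left(I - 1\right)\right) = I \left(I + \left(-1 + I\right)\right) = I \left(-1 + 2 I\right)$)
$B{\left(P,J \right)} = 2 P \left(-1 + 2 P\right)$
$f = 110$ ($f = 2 \left(-5\right) \left(-1 + 2 \left(-5\right)\right) = 2 \left(-5\right) \left(-1 - 10\right) = 2 \left(-5\right) \left(-11\right) = 110$)
$r{\left(h \right)} = 2$ ($r{\left(h \right)} = 7 - 5 = 2$)
$r{\left(23 \right)} \left(-155 + f\right) = 2 \left(-155 + 110\right) = 2 \left(-45\right) = -90$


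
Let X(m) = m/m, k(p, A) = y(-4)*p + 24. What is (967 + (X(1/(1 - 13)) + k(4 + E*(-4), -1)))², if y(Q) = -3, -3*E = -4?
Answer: 992016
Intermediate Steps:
E = 4/3 (E = -⅓*(-4) = 4/3 ≈ 1.3333)
k(p, A) = 24 - 3*p (k(p, A) = -3*p + 24 = 24 - 3*p)
X(m) = 1
(967 + (X(1/(1 - 13)) + k(4 + E*(-4), -1)))² = (967 + (1 + (24 - 3*(4 + (4/3)*(-4)))))² = (967 + (1 + (24 - 3*(4 - 16/3))))² = (967 + (1 + (24 - 3*(-4/3))))² = (967 + (1 + (24 + 4)))² = (967 + (1 + 28))² = (967 + 29)² = 996² = 992016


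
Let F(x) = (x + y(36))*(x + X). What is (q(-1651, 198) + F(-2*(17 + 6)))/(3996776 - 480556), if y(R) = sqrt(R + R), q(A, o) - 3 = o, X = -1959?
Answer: 92431/3516220 - 1203*sqrt(2)/351622 ≈ 0.021449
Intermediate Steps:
q(A, o) = 3 + o
y(R) = sqrt(2)*sqrt(R) (y(R) = sqrt(2*R) = sqrt(2)*sqrt(R))
F(x) = (-1959 + x)*(x + 6*sqrt(2)) (F(x) = (x + sqrt(2)*sqrt(36))*(x - 1959) = (x + sqrt(2)*6)*(-1959 + x) = (x + 6*sqrt(2))*(-1959 + x) = (-1959 + x)*(x + 6*sqrt(2)))
(q(-1651, 198) + F(-2*(17 + 6)))/(3996776 - 480556) = ((3 + 198) + ((-2*(17 + 6))**2 - 11754*sqrt(2) - (-3918)*(17 + 6) + 6*(-2*(17 + 6))*sqrt(2)))/(3996776 - 480556) = (201 + ((-2*23)**2 - 11754*sqrt(2) - (-3918)*23 + 6*(-2*23)*sqrt(2)))/3516220 = (201 + ((-46)**2 - 11754*sqrt(2) - 1959*(-46) + 6*(-46)*sqrt(2)))*(1/3516220) = (201 + (2116 - 11754*sqrt(2) + 90114 - 276*sqrt(2)))*(1/3516220) = (201 + (92230 - 12030*sqrt(2)))*(1/3516220) = (92431 - 12030*sqrt(2))*(1/3516220) = 92431/3516220 - 1203*sqrt(2)/351622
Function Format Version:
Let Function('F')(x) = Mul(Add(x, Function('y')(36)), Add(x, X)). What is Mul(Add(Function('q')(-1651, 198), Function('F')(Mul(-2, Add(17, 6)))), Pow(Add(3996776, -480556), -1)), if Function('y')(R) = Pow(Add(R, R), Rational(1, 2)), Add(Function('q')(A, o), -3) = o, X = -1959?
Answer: Add(Rational(92431, 3516220), Mul(Rational(-1203, 351622), Pow(2, Rational(1, 2)))) ≈ 0.021449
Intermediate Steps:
Function('q')(A, o) = Add(3, o)
Function('y')(R) = Mul(Pow(2, Rational(1, 2)), Pow(R, Rational(1, 2))) (Function('y')(R) = Pow(Mul(2, R), Rational(1, 2)) = Mul(Pow(2, Rational(1, 2)), Pow(R, Rational(1, 2))))
Function('F')(x) = Mul(Add(-1959, x), Add(x, Mul(6, Pow(2, Rational(1, 2))))) (Function('F')(x) = Mul(Add(x, Mul(Pow(2, Rational(1, 2)), Pow(36, Rational(1, 2)))), Add(x, -1959)) = Mul(Add(x, Mul(Pow(2, Rational(1, 2)), 6)), Add(-1959, x)) = Mul(Add(x, Mul(6, Pow(2, Rational(1, 2)))), Add(-1959, x)) = Mul(Add(-1959, x), Add(x, Mul(6, Pow(2, Rational(1, 2))))))
Mul(Add(Function('q')(-1651, 198), Function('F')(Mul(-2, Add(17, 6)))), Pow(Add(3996776, -480556), -1)) = Mul(Add(Add(3, 198), Add(Pow(Mul(-2, Add(17, 6)), 2), Mul(-11754, Pow(2, Rational(1, 2))), Mul(-1959, Mul(-2, Add(17, 6))), Mul(6, Mul(-2, Add(17, 6)), Pow(2, Rational(1, 2))))), Pow(Add(3996776, -480556), -1)) = Mul(Add(201, Add(Pow(Mul(-2, 23), 2), Mul(-11754, Pow(2, Rational(1, 2))), Mul(-1959, Mul(-2, 23)), Mul(6, Mul(-2, 23), Pow(2, Rational(1, 2))))), Pow(3516220, -1)) = Mul(Add(201, Add(Pow(-46, 2), Mul(-11754, Pow(2, Rational(1, 2))), Mul(-1959, -46), Mul(6, -46, Pow(2, Rational(1, 2))))), Rational(1, 3516220)) = Mul(Add(201, Add(2116, Mul(-11754, Pow(2, Rational(1, 2))), 90114, Mul(-276, Pow(2, Rational(1, 2))))), Rational(1, 3516220)) = Mul(Add(201, Add(92230, Mul(-12030, Pow(2, Rational(1, 2))))), Rational(1, 3516220)) = Mul(Add(92431, Mul(-12030, Pow(2, Rational(1, 2)))), Rational(1, 3516220)) = Add(Rational(92431, 3516220), Mul(Rational(-1203, 351622), Pow(2, Rational(1, 2))))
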